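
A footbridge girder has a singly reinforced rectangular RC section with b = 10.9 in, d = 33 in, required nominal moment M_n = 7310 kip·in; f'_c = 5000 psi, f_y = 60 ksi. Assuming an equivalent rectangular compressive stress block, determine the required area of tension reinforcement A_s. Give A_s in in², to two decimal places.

From M_n = 0.85 f'_c a b (d − a/2):
a = d − √(d² − 2M_n/(0.85 f'_c b)) = 33 − √(33² − 2 × 7310/(0.85 × 5 × 10.9)) = 5.190 in.
A_s = 0.85 f'_c a b / f_y = 0.85 × 5 × 5.190 × 10.9 / 60 = 4.007 in².

A_s ≈ 4.01 in²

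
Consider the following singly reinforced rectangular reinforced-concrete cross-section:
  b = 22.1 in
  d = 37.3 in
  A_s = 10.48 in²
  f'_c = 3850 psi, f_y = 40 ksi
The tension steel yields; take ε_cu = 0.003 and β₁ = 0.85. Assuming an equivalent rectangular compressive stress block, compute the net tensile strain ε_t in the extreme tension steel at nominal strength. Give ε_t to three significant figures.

ε_t ≈ 0.0134

a = A_s f_y/(0.85 f'_c b) = 5.796 in.
β₁ = 0.85, so c = a/β₁ = 5.796/0.85 = 6.819 in.
From the linear strain diagram with ε_cu = 0.003: ε_t = 0.003 (d − c)/c = 0.003 × (37.3 − 6.819)/6.819 = 0.0134.
Since ε_t ≥ 0.005, the section is tension-controlled.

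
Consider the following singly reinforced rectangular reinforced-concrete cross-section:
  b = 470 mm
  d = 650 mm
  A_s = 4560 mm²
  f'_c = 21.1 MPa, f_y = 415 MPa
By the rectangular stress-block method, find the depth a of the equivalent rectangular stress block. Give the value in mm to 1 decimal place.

T = A_s f_y = 4560 × 415 = 1892400 N = 1892.4 kN.
Setting C = 0.85 f'_c a b equal to T: a = 1892400/(0.85 × 21.1 × 470) = 224.5 mm.

a ≈ 224.5 mm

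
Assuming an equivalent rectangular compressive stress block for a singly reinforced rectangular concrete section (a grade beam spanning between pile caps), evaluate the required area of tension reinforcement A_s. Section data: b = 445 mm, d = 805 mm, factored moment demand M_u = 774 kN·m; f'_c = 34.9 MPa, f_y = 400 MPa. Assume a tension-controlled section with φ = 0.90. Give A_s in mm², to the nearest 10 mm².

A_s ≈ 2820 mm²

M_n = M_u/φ = 774/0.90 = 860 kN·m.
With M_n = 0.85 f'_c a b (d − a/2), solve the quadratic for a:
a = d − √(d² − 2M_n/(0.85 f'_c b)) = 805 − √(805² − 2 × 860×10⁶/(0.85 × 34.9 × 445)) = 85.46 mm.
A_s = 0.85 f'_c a b / f_y = 0.85 × 34.9 × 85.46 × 445 / 400 = 2820.4 mm².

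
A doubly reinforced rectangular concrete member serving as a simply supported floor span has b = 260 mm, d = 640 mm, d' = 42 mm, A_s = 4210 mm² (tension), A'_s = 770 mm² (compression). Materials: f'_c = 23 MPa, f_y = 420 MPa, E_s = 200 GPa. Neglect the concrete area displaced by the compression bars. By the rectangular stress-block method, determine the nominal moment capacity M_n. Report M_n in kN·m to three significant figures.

Assume both tension and compression steel yield.
Net tension couple steel: A_s − A'_s = 3440 mm².
a = (A_s − A'_s) f_y / (0.85 f'_c b) = 1444800/(0.85 × 23 × 260) = 284.24 mm.
c = a/β₁ = 284.24/0.85 = 334.40 mm; ε'_s = 0.003(c − d')/c = 0.0026 ≥ f_y/E_s = 0.0021, so compression steel does yield.
M_n = (A_s − A'_s) f_y (d − a/2) + A'_s f_y (d − d') = [1444800 × (640 − 142.12) + 323400 × (640 − 42)] × 10⁻⁶ = 719.34 + 193.39 = 912.73 kN·m.

M_n ≈ 913 kN·m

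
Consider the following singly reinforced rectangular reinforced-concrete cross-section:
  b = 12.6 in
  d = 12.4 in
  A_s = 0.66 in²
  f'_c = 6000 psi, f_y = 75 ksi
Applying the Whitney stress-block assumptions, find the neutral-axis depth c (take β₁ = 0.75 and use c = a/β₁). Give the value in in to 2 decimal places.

c ≈ 1.03 in

T = A_s f_y = 0.66 × 75 = 49.5 kips.
a = T/(0.85 f'_c b) = 49.5/(0.85 × 6 × 12.6) = 0.7703 in.
With β₁ = 0.75, c = a/β₁ = 0.7703/0.75 = 1.03 in.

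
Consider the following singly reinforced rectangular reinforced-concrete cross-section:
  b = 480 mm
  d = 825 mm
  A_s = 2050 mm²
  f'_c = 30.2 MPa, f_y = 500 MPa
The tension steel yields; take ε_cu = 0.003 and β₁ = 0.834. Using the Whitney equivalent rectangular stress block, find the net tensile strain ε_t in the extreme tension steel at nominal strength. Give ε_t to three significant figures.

a = A_s f_y/(0.85 f'_c b) = 83.19 mm.
β₁ = 0.834, so c = a/β₁ = 83.19/0.834 = 99.75 mm.
From the linear strain diagram with ε_cu = 0.003: ε_t = 0.003 (d − c)/c = 0.003 × (825 − 99.75)/99.75 = 0.0218.
Since ε_t ≥ 0.005, the section is tension-controlled.

ε_t ≈ 0.0218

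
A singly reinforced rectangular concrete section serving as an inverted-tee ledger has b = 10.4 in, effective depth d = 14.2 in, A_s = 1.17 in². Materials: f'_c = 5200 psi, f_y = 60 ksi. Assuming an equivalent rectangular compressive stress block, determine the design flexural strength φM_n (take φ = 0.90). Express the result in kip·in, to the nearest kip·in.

φM_n ≈ 849 kip·in

T = A_s f_y = 1.17 × 60 = 70.2 kips.
a = T/(0.85 f'_c b) = 70.2/(0.85 × 5.2 × 10.4) = 1.527 in.
M_n = T(d − a/2) = 70.2 × (14.2 − 0.7635) = 943.2 kip·in.
φM_n = 0.90 × 943.2 = 848.9 kip·in.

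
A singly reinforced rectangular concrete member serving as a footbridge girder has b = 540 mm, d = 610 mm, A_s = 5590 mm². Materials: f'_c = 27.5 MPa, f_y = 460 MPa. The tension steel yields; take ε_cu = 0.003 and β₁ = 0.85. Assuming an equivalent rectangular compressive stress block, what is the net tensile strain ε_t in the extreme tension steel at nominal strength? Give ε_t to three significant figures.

a = A_s f_y/(0.85 f'_c b) = 203.72 mm.
β₁ = 0.85, so c = a/β₁ = 203.72/0.85 = 239.67 mm.
From the linear strain diagram with ε_cu = 0.003: ε_t = 0.003 (d − c)/c = 0.003 × (610 − 239.67)/239.67 = 0.00464.
ε_t is between 0.004 and 0.005 — transition zone.

ε_t ≈ 0.00464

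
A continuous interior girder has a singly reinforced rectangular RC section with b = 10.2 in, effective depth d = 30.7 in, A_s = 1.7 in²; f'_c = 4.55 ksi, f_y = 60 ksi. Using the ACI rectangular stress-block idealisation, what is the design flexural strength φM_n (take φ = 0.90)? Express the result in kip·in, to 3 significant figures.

T = A_s f_y = 1.7 × 60 = 102 kips.
a = T/(0.85 f'_c b) = 102/(0.85 × 4.55 × 10.2) = 2.586 in.
M_n = T(d − a/2) = 102 × (30.7 − 1.293) = 2999.5 kip·in.
φM_n = 0.90 × 2999.5 = 2699.6 kip·in.

φM_n ≈ 2700 kip·in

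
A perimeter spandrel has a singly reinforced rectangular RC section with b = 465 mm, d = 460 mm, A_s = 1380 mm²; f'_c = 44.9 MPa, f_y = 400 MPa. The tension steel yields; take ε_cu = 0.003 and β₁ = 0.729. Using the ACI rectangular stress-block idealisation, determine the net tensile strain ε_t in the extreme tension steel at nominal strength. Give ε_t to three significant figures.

a = A_s f_y/(0.85 f'_c b) = 31.10 mm.
β₁ = 0.729, so c = a/β₁ = 31.10/0.729 = 42.66 mm.
From the linear strain diagram with ε_cu = 0.003: ε_t = 0.003 (d − c)/c = 0.003 × (460 − 42.66)/42.66 = 0.0293.
Since ε_t ≥ 0.005, the section is tension-controlled.

ε_t ≈ 0.0293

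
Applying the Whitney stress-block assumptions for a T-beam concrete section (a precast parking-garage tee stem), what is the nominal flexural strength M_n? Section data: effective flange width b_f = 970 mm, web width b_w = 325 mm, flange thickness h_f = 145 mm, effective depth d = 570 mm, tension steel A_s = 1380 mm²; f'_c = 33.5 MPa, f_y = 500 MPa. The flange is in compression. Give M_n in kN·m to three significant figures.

M_n ≈ 385 kN·m

Tension: T = A_s f_y = 1380 × 500 = 690000 N.
Try a within the flange: a = T/(0.85 f'_c b_f) = 690000/(0.85 × 33.5 × 970) = 24.98 mm.
Since a = 24.98 ≤ h_f = 145 mm, the stress block lies entirely in the flange; analyse as a rectangular beam of width b_f.
M_n = T(d − a/2) = 690000 × (570 − 12.49) = 384.68 × 10⁶ N·mm.
M_n = 384.68 kN·m.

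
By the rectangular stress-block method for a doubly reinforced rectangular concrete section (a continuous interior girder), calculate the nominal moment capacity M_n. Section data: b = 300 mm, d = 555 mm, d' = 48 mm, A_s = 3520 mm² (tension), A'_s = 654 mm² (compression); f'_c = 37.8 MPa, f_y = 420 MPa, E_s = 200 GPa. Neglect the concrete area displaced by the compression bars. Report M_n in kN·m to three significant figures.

M_n ≈ 732 kN·m

Assume both tension and compression steel yield.
Net tension couple steel: A_s − A'_s = 2866 mm².
a = (A_s − A'_s) f_y / (0.85 f'_c b) = 1203720/(0.85 × 37.8 × 300) = 124.88 mm.
c = a/β₁ = 124.88/0.78 = 160.10 mm; ε'_s = 0.003(c − d')/c = 0.0021 ≥ f_y/E_s = 0.0021, so compression steel does yield.
M_n = (A_s − A'_s) f_y (d − a/2) + A'_s f_y (d − d') = [1203720 × (555 − 62.44) + 274680 × (555 − 48)] × 10⁻⁶ = 592.90 + 139.26 = 732.16 kN·m.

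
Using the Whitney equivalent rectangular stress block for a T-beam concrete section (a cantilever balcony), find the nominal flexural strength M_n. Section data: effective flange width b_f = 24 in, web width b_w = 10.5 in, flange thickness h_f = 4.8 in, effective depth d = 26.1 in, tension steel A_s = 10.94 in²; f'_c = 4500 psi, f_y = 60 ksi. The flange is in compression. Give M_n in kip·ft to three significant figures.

Tension: T = A_s f_y = 10.94 × 60 = 656.4 kips.
Try a within the flange: a = T/(0.85 f'_c b_f) = 656.4/(0.85 × 4.5 × 24) = 7.150 in.
a = 7.150 > h_f = 4.8 in: the block extends into the web. Split into flange-overhang and web parts.
C_f = 0.85 f'_c (b_f − b_w) h_f = 0.85 × 4.5 × (24 − 10.5) × 4.8 = 247.9 kips.
Remaining web compression depth: a_w = (T − C_f)/(0.85 f'_c b_w) = (656.4 − 247.9)/(0.85 × 4.5 × 10.5) = 10.171 in.
M_n = C_f(d − h_f/2) + (T − C_f)(d − a_w/2) = 247.9 × (26.1 − 2.4) + 408.5 × (26.1 − 5.0855) = 5875.2 + 8584.4 = 14459.6 kip·in.
M_n = 14459.6/12 = 1204.97 kip·ft.

M_n ≈ 1200 kip·ft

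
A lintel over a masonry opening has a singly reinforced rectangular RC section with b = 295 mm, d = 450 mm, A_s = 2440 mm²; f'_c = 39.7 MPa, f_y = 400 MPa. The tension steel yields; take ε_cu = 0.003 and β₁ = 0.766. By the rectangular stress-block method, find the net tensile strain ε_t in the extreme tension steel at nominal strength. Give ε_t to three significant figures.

ε_t ≈ 0.00755

a = A_s f_y/(0.85 f'_c b) = 98.04 mm.
β₁ = 0.766, so c = a/β₁ = 98.04/0.766 = 127.99 mm.
From the linear strain diagram with ε_cu = 0.003: ε_t = 0.003 (d − c)/c = 0.003 × (450 − 127.99)/127.99 = 0.00755.
Since ε_t ≥ 0.005, the section is tension-controlled.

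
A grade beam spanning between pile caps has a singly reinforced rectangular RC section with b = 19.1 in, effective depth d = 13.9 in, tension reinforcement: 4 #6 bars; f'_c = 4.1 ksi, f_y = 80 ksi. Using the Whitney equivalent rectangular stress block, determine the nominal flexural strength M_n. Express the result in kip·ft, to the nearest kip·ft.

M_n ≈ 151 kip·ft

A_s = 4 × 0.44 = 1.76 in².
T = A_s f_y = 1.76 × 80 = 140.8 kips.
a = T/(0.85 f'_c b) = 140.8/(0.85 × 4.1 × 19.1) = 2.115 in.
M_n = T(d − a/2) = 140.8 × (13.9 − 1.0575) = 1808.2 kip·in = 1808.2/12 = 150.68 kip·ft.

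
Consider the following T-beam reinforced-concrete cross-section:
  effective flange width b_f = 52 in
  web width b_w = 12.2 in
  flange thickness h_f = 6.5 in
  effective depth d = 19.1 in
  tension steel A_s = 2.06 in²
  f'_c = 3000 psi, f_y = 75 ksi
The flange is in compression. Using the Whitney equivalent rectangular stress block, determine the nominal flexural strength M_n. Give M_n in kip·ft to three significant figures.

M_n ≈ 238 kip·ft

Tension: T = A_s f_y = 2.06 × 75 = 154.5 kips.
Try a within the flange: a = T/(0.85 f'_c b_f) = 154.5/(0.85 × 3 × 52) = 1.165 in.
Since a = 1.165 ≤ h_f = 6.5 in, the stress block lies entirely in the flange; analyse as a rectangular beam of width b_f.
M_n = T(d − a/2) = 154.5 × (19.1 − 0.5825) = 2861.0 kip·in.
M_n = 2861.0/12 = 238.42 kip·ft.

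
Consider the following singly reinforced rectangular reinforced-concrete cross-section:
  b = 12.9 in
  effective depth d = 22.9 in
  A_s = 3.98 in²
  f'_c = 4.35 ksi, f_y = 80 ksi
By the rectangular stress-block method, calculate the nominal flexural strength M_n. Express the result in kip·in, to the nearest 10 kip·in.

M_n ≈ 6230 kip·in

T = A_s f_y = 3.98 × 80 = 318.4 kips.
a = T/(0.85 f'_c b) = 318.4/(0.85 × 4.35 × 12.9) = 6.675 in.
M_n = T(d − a/2) = 318.4 × (22.9 − 3.3375) = 6228.7 kip·in.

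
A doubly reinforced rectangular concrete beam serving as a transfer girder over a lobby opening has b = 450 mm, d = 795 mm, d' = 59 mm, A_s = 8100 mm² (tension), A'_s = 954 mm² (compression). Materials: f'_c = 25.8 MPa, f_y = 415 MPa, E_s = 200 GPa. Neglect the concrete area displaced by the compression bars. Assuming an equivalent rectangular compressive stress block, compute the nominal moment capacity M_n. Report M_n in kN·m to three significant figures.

Assume both tension and compression steel yield.
Net tension couple steel: A_s − A'_s = 7146 mm².
a = (A_s − A'_s) f_y / (0.85 f'_c b) = 2965590/(0.85 × 25.8 × 450) = 300.51 mm.
c = a/β₁ = 300.51/0.85 = 353.54 mm; ε'_s = 0.003(c − d')/c = 0.0025 ≥ f_y/E_s = 0.0021, so compression steel does yield.
M_n = (A_s − A'_s) f_y (d − a/2) + A'_s f_y (d − d') = [2965590 × (795 − 150.255) + 395910 × (795 − 59)] × 10⁻⁶ = 1912.05 + 291.39 = 2203.44 kN·m.

M_n ≈ 2200 kN·m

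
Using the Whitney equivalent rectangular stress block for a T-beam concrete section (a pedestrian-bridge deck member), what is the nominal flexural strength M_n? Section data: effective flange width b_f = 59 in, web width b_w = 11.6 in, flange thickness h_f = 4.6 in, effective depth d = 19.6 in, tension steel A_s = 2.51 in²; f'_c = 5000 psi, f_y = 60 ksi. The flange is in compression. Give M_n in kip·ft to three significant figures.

Tension: T = A_s f_y = 2.51 × 60 = 150.6 kips.
Try a within the flange: a = T/(0.85 f'_c b_f) = 150.6/(0.85 × 5 × 59) = 0.601 in.
Since a = 0.601 ≤ h_f = 4.6 in, the stress block lies entirely in the flange; analyse as a rectangular beam of width b_f.
M_n = T(d − a/2) = 150.6 × (19.6 − 0.3005) = 2906.5 kip·in.
M_n = 2906.5/12 = 242.21 kip·ft.

M_n ≈ 242 kip·ft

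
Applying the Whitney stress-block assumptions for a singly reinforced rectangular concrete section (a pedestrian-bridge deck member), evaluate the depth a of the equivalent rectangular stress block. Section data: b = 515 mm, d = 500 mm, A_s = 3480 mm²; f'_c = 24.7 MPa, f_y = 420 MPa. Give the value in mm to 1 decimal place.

a ≈ 135.2 mm

T = A_s f_y = 3480 × 420 = 1461600 N = 1461.6 kN.
Setting C = 0.85 f'_c a b equal to T: a = 1461600/(0.85 × 24.7 × 515) = 135.2 mm.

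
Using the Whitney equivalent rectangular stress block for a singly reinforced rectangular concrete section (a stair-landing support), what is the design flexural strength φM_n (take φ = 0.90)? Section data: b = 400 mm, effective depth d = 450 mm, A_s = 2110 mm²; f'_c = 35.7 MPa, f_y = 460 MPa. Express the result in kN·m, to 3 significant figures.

T = A_s f_y = 2110 × 460 = 970600 N = 970.6 kN.
From C = T: a = T/(0.85 f'_c b) = 970600/(0.85 × 35.7 × 400) = 79.96 mm.
M_n = T(d − a/2) = 970.6 kN × (450 − 39.98) mm = 397.97 kN·m.
φM_n = 0.90 × 397.97 = 358.17 kN·m.

φM_n ≈ 358 kN·m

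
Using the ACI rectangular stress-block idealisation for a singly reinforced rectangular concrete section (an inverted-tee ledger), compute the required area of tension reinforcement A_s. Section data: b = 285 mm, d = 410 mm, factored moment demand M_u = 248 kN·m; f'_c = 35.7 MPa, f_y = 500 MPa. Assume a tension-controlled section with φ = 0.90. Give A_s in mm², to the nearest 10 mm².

M_n = M_u/φ = 248/0.90 = 275.556 kN·m.
With M_n = 0.85 f'_c a b (d − a/2), solve the quadratic for a:
a = d − √(d² − 2M_n/(0.85 f'_c b)) = 410 − √(410² − 2 × 275.556×10⁶/(0.85 × 35.7 × 285)) = 86.93 mm.
A_s = 0.85 f'_c a b / f_y = 0.85 × 35.7 × 86.93 × 285 / 500 = 1503.6 mm².

A_s ≈ 1500 mm²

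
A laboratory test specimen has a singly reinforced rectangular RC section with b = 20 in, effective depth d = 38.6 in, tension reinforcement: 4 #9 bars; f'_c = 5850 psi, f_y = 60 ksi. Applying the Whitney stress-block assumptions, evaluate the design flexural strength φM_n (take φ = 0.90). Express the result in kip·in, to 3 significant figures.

φM_n ≈ 8080 kip·in

A_s = 4 × 1 = 4 in².
T = A_s f_y = 4 × 60 = 240 kips.
a = T/(0.85 f'_c b) = 240/(0.85 × 5.85 × 20) = 2.413 in.
M_n = T(d − a/2) = 240 × (38.6 − 1.2065) = 8974.4 kip·in.
φM_n = 0.90 × 8974.4 = 8077.0 kip·in.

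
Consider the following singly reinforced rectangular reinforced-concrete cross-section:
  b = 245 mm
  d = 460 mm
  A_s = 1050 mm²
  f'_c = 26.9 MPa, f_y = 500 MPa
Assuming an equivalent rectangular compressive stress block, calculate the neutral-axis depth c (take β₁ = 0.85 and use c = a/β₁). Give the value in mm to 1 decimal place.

T = A_s f_y = 1050 × 500 = 525000 N = 525 kN.
Setting C = 0.85 f'_c a b equal to T: a = 525000/(0.85 × 26.9 × 245) = 93.718 mm.
With β₁ = 0.85, c = a/β₁ = 93.718/0.85 = 110.3 mm.

c ≈ 110.3 mm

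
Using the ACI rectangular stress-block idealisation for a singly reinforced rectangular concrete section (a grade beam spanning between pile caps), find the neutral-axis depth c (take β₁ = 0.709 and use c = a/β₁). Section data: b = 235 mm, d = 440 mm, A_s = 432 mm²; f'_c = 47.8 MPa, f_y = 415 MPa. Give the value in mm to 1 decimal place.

c ≈ 26.5 mm

T = A_s f_y = 432 × 415 = 179280 N = 179.28 kN.
Setting C = 0.85 f'_c a b equal to T: a = 179280/(0.85 × 47.8 × 235) = 18.777 mm.
With β₁ = 0.709, c = a/β₁ = 18.777/0.709 = 26.5 mm.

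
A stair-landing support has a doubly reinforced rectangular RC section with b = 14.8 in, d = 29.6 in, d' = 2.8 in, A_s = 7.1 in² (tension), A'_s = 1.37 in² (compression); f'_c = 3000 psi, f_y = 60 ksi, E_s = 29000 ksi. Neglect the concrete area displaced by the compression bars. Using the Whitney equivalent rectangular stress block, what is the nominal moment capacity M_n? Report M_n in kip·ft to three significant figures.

M_n ≈ 901 kip·ft

Assume both steels yield.
a = (A_s − A'_s) f_y/(0.85 f'_c b) = (7.1 − 1.37) × 60/(0.85 × 3 × 14.8) = 9.110 in.
c = a/β₁ = 9.110/0.85 = 10.718 in; ε'_s = 0.003(c − d')/c = 0.0022 ≥ ε_y = 0.0021, so the compression steel yields.
M_n = (A_s − A'_s) f_y (d − a/2) + A'_s f_y (d − d') = 343.8 × (29.6 − 4.555) + 82.2 × (29.6 − 2.8) = 8610.5 + 2203.0 = 10813.5 kip·in = 10813.5/12 = 901.13 kip·ft.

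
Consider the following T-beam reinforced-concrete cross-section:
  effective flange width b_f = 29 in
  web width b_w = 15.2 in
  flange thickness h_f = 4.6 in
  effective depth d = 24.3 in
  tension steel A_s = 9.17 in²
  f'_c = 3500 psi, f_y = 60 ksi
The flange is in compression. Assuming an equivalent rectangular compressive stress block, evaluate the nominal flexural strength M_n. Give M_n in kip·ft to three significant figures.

Tension: T = A_s f_y = 9.17 × 60 = 550.2 kips.
Try a within the flange: a = T/(0.85 f'_c b_f) = 550.2/(0.85 × 3.5 × 29) = 6.377 in.
a = 6.377 > h_f = 4.6 in: the block extends into the web. Split into flange-overhang and web parts.
C_f = 0.85 f'_c (b_f − b_w) h_f = 0.85 × 3.5 × (29 − 15.2) × 4.6 = 188.9 kips.
Remaining web compression depth: a_w = (T − C_f)/(0.85 f'_c b_w) = (550.2 − 188.9)/(0.85 × 3.5 × 15.2) = 7.990 in.
M_n = C_f(d − h_f/2) + (T − C_f)(d − a_w/2) = 188.9 × (24.3 − 2.3) + 361.3 × (24.3 − 3.995) = 4155.8 + 7336.2 = 11492.0 kip·in.
M_n = 11492.0/12 = 957.67 kip·ft.

M_n ≈ 958 kip·ft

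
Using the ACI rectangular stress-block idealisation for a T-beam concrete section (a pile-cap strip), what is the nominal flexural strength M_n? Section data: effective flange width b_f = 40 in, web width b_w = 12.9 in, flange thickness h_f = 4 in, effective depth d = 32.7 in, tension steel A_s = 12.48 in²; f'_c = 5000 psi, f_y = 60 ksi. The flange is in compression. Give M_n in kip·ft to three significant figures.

Tension: T = A_s f_y = 12.48 × 60 = 748.8 kips.
Try a within the flange: a = T/(0.85 f'_c b_f) = 748.8/(0.85 × 5 × 40) = 4.405 in.
a = 4.405 > h_f = 4 in: the block extends into the web. Split into flange-overhang and web parts.
C_f = 0.85 f'_c (b_f − b_w) h_f = 0.85 × 5 × (40 − 12.9) × 4 = 460.7 kips.
Remaining web compression depth: a_w = (T − C_f)/(0.85 f'_c b_w) = (748.8 − 460.7)/(0.85 × 5 × 12.9) = 5.255 in.
M_n = C_f(d − h_f/2) + (T − C_f)(d − a_w/2) = 460.7 × (32.7 − 2) + 288.1 × (32.7 − 2.6275) = 14143.5 + 8663.9 = 22807.4 kip·in.
M_n = 22807.4/12 = 1900.62 kip·ft.

M_n ≈ 1900 kip·ft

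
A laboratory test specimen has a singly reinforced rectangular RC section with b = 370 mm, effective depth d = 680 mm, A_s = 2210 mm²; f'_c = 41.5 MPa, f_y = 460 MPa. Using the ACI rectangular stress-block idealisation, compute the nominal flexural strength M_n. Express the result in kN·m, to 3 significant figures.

M_n ≈ 652 kN·m

T = A_s f_y = 2210 × 460 = 1016600 N = 1016.6 kN.
From C = T: a = T/(0.85 f'_c b) = 1016600/(0.85 × 41.5 × 370) = 77.89 mm.
M_n = T(d − a/2) = 1016.6 kN × (680 − 38.945) mm = 651.70 kN·m.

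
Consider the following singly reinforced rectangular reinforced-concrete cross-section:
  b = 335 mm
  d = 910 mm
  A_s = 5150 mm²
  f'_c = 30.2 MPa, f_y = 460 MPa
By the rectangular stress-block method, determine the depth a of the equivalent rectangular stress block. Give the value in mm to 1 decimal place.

T = A_s f_y = 5150 × 460 = 2369000 N = 2369 kN.
Setting C = 0.85 f'_c a b equal to T: a = 2369000/(0.85 × 30.2 × 335) = 275.5 mm.

a ≈ 275.5 mm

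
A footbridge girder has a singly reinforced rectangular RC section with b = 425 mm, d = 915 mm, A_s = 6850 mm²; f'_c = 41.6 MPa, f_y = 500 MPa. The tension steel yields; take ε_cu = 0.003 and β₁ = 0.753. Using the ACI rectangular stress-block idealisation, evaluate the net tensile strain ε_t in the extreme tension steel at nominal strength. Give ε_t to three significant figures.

ε_t ≈ 0.00607

a = A_s f_y/(0.85 f'_c b) = 227.91 mm.
β₁ = 0.753, so c = a/β₁ = 227.91/0.753 = 302.67 mm.
From the linear strain diagram with ε_cu = 0.003: ε_t = 0.003 (d − c)/c = 0.003 × (915 − 302.67)/302.67 = 0.00607.
Since ε_t ≥ 0.005, the section is tension-controlled.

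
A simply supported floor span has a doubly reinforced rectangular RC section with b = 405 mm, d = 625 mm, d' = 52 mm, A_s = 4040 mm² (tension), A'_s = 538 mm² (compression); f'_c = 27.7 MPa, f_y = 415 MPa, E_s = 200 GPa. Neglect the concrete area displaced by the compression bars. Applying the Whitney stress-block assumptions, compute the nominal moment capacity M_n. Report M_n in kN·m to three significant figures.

Assume both tension and compression steel yield.
Net tension couple steel: A_s − A'_s = 3502 mm².
a = (A_s − A'_s) f_y / (0.85 f'_c b) = 1453330/(0.85 × 27.7 × 405) = 152.41 mm.
c = a/β₁ = 152.41/0.85 = 179.31 mm; ε'_s = 0.003(c − d')/c = 0.0021 ≥ f_y/E_s = 0.0021, so compression steel does yield.
M_n = (A_s − A'_s) f_y (d − a/2) + A'_s f_y (d − d') = [1453330 × (625 − 76.205) + 223270 × (625 − 52)] × 10⁻⁶ = 797.58 + 127.93 = 925.51 kN·m.

M_n ≈ 926 kN·m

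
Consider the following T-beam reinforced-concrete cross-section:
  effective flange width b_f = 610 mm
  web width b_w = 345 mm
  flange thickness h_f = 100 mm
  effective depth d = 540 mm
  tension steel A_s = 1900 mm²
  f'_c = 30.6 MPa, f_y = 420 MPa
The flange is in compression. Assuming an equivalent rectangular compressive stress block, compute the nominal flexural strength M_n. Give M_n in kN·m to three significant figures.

Tension: T = A_s f_y = 1900 × 420 = 798000 N.
Try a within the flange: a = T/(0.85 f'_c b_f) = 798000/(0.85 × 30.6 × 610) = 50.30 mm.
Since a = 50.30 ≤ h_f = 100 mm, the stress block lies entirely in the flange; analyse as a rectangular beam of width b_f.
M_n = T(d − a/2) = 798000 × (540 − 25.15) = 410.85 × 10⁶ N·mm.
M_n = 410.85 kN·m.

M_n ≈ 411 kN·m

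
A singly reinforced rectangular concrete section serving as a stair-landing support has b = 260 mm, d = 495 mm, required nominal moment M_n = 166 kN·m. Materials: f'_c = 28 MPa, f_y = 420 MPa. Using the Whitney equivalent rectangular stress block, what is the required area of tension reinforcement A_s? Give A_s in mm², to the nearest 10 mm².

With M_n = 0.85 f'_c a b (d − a/2), solve the quadratic for a:
a = d − √(d² − 2M_n/(0.85 f'_c b)) = 495 − √(495² − 2 × 166×10⁶/(0.85 × 28 × 260)) = 57.54 mm.
A_s = 0.85 f'_c a b / f_y = 0.85 × 28 × 57.54 × 260 / 420 = 847.8 mm².

A_s ≈ 850 mm²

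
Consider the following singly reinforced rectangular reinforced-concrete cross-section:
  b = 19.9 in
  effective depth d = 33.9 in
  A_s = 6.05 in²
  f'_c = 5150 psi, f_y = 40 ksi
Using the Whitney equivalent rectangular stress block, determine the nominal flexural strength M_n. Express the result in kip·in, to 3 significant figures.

M_n ≈ 7870 kip·in

T = A_s f_y = 6.05 × 40 = 242 kips.
a = T/(0.85 f'_c b) = 242/(0.85 × 5.15 × 19.9) = 2.778 in.
M_n = T(d − a/2) = 242 × (33.9 − 1.389) = 7867.7 kip·in.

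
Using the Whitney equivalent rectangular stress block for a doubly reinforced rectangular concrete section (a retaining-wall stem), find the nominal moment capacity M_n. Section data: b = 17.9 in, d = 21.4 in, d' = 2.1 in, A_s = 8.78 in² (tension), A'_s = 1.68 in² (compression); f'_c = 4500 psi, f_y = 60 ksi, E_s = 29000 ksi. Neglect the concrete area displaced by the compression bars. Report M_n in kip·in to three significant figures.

Assume both steels yield.
a = (A_s − A'_s) f_y/(0.85 f'_c b) = (8.78 − 1.68) × 60/(0.85 × 4.5 × 17.9) = 6.222 in.
c = a/β₁ = 6.222/0.825 = 7.542 in; ε'_s = 0.003(c − d')/c = 0.0022 ≥ ε_y = 0.0021, so the compression steel yields.
M_n = (A_s − A'_s) f_y (d − a/2) + A'_s f_y (d − d') = 426 × (21.4 − 3.111) + 100.8 × (21.4 − 2.1) = 7791.1 + 1945.4 = 9736.5 kip·in.

M_n ≈ 9740 kip·in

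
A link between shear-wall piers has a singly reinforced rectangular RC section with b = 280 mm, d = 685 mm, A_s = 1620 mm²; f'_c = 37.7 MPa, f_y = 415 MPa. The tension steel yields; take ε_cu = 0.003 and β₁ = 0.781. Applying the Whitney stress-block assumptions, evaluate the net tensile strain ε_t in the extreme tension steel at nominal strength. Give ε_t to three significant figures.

ε_t ≈ 0.0184

a = A_s f_y/(0.85 f'_c b) = 74.93 mm.
β₁ = 0.781, so c = a/β₁ = 74.93/0.781 = 95.94 mm.
From the linear strain diagram with ε_cu = 0.003: ε_t = 0.003 (d − c)/c = 0.003 × (685 − 95.94)/95.94 = 0.0184.
Since ε_t ≥ 0.005, the section is tension-controlled.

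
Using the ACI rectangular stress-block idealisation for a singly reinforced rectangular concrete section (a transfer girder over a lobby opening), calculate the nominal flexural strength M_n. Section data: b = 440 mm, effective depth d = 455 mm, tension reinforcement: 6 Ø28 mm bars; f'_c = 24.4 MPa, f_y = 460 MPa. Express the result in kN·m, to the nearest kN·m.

A_s = 6 × 616 = 3696 mm².
T = A_s f_y = 3696 × 460 = 1700160 N = 1700.16 kN.
From C = T: a = T/(0.85 f'_c b) = 1700160/(0.85 × 24.4 × 440) = 186.31 mm.
M_n = T(d − a/2) = 1700.16 kN × (455 − 93.155) mm = 615.19 kN·m.

M_n ≈ 615 kN·m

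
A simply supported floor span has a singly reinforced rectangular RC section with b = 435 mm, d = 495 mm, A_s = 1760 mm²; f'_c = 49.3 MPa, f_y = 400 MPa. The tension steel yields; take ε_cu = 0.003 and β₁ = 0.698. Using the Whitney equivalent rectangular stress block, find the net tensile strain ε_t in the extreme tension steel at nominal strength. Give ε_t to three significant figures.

ε_t ≈ 0.0238

a = A_s f_y/(0.85 f'_c b) = 38.62 mm.
β₁ = 0.698, so c = a/β₁ = 38.62/0.698 = 55.33 mm.
From the linear strain diagram with ε_cu = 0.003: ε_t = 0.003 (d − c)/c = 0.003 × (495 − 55.33)/55.33 = 0.0238.
Since ε_t ≥ 0.005, the section is tension-controlled.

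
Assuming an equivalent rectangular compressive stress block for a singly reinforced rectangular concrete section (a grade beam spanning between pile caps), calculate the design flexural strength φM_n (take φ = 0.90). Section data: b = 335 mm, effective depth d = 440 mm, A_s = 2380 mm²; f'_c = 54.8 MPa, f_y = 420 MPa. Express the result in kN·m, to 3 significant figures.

T = A_s f_y = 2380 × 420 = 999600 N = 999.6 kN.
From C = T: a = T/(0.85 f'_c b) = 999600/(0.85 × 54.8 × 335) = 64.06 mm.
M_n = T(d − a/2) = 999.6 kN × (440 − 32.03) mm = 407.81 kN·m.
φM_n = 0.90 × 407.81 = 367.03 kN·m.

φM_n ≈ 367 kN·m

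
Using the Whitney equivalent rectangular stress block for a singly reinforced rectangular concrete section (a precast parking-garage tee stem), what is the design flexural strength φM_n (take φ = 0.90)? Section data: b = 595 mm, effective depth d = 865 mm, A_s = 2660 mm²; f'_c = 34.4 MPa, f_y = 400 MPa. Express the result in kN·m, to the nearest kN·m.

T = A_s f_y = 2660 × 400 = 1064000 N = 1064 kN.
From C = T: a = T/(0.85 f'_c b) = 1064000/(0.85 × 34.4 × 595) = 61.16 mm.
M_n = T(d − a/2) = 1064 kN × (865 − 30.58) mm = 887.82 kN·m.
φM_n = 0.90 × 887.82 = 799.04 kN·m.

φM_n ≈ 799 kN·m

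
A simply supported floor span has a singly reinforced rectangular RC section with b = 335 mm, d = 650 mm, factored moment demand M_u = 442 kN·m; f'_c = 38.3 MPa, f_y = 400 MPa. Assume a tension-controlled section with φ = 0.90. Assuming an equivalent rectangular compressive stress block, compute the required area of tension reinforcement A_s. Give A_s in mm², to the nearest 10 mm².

M_n = M_u/φ = 442/0.90 = 491.111 kN·m.
With M_n = 0.85 f'_c a b (d − a/2), solve the quadratic for a:
a = d − √(d² − 2M_n/(0.85 f'_c b)) = 650 − √(650² − 2 × 491.111×10⁶/(0.85 × 38.3 × 335)) = 73.43 mm.
A_s = 0.85 f'_c a b / f_y = 0.85 × 38.3 × 73.43 × 335 / 400 = 2002.1 mm².

A_s ≈ 2000 mm²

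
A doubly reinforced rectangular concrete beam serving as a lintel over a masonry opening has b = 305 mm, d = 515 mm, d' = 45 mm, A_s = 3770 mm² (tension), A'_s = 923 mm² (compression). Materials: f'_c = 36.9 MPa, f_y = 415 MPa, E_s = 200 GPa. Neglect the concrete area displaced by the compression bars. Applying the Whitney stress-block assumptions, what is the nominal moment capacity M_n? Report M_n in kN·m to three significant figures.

M_n ≈ 716 kN·m

Assume both tension and compression steel yield.
Net tension couple steel: A_s − A'_s = 2847 mm².
a = (A_s − A'_s) f_y / (0.85 f'_c b) = 1181505/(0.85 × 36.9 × 305) = 123.51 mm.
c = a/β₁ = 123.51/0.786 = 157.14 mm; ε'_s = 0.003(c − d')/c = 0.0021 ≥ f_y/E_s = 0.0021, so compression steel does yield.
M_n = (A_s − A'_s) f_y (d − a/2) + A'_s f_y (d − d') = [1181505 × (515 − 61.755) + 383045 × (515 − 45)] × 10⁻⁶ = 535.51 + 180.03 = 715.54 kN·m.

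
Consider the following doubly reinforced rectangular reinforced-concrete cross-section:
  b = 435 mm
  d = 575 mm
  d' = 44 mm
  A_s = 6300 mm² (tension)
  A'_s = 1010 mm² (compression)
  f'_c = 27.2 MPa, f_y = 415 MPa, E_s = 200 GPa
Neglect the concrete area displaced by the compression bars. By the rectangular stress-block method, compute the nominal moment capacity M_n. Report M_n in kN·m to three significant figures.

M_n ≈ 1250 kN·m

Assume both tension and compression steel yield.
Net tension couple steel: A_s − A'_s = 5290 mm².
a = (A_s − A'_s) f_y / (0.85 f'_c b) = 2195350/(0.85 × 27.2 × 435) = 218.29 mm.
c = a/β₁ = 218.29/0.85 = 256.81 mm; ε'_s = 0.003(c − d')/c = 0.0025 ≥ f_y/E_s = 0.0021, so compression steel does yield.
M_n = (A_s − A'_s) f_y (d − a/2) + A'_s f_y (d − d') = [2195350 × (575 − 109.145) + 419150 × (575 − 44)] × 10⁻⁶ = 1022.71 + 222.57 = 1245.28 kN·m.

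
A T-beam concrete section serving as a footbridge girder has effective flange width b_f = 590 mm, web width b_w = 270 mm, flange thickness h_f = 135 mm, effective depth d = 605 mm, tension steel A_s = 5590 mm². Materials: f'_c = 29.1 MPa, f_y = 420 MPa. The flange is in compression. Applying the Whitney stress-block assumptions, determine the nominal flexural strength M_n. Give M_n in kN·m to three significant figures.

Tension: T = A_s f_y = 5590 × 420 = 2347800 N.
Try a within the flange: a = T/(0.85 f'_c b_f) = 2347800/(0.85 × 29.1 × 590) = 160.88 mm.
a = 160.88 > h_f = 135 mm: the block extends into the web. Split into flange-overhang and web parts.
C_f = 0.85 f'_c (b_f − b_w) h_f = 0.85 × 29.1 × (590 − 270) × 135 = 1068552 N.
Remaining web compression depth: a_w = (T − C_f)/(0.85 f'_c b_w) = (2347800 − 1068552)/(0.85 × 29.1 × 270) = 191.55 mm.
M_n = C_f(d − h_f/2) + (T − C_f)(d − a_w/2) = 1068552 × (605 − 67.5) + 1279248 × (605 − 95.775) = 574.35 + 651.43 = 1225.78 × 10⁶ N·mm.
M_n = 1225.78 kN·m.

M_n ≈ 1230 kN·m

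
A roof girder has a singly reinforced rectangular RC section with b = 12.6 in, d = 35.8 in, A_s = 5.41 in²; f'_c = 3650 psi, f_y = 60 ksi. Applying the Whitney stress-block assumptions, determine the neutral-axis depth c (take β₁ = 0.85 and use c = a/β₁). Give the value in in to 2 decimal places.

c ≈ 9.77 in

T = A_s f_y = 5.41 × 60 = 324.6 kips.
a = T/(0.85 f'_c b) = 324.6/(0.85 × 3.65 × 12.6) = 8.3036 in.
With β₁ = 0.85, c = a/β₁ = 8.3036/0.85 = 9.77 in.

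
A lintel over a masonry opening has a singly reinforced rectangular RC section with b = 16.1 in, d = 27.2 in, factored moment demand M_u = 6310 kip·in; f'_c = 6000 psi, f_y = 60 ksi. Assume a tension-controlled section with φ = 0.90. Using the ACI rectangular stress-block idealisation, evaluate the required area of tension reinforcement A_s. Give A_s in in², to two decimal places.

M_n = M_u/φ = 6310/0.90 = 7011.11 kip·in.
From M_n = 0.85 f'_c a b (d − a/2):
a = d − √(d² − 2M_n/(0.85 f'_c b)) = 27.2 − √(27.2² − 2 × 7011.11/(0.85 × 6 × 16.1)) = 3.345 in.
A_s = 0.85 f'_c a b / f_y = 0.85 × 6 × 3.345 × 16.1 / 60 = 4.578 in².

A_s ≈ 4.58 in²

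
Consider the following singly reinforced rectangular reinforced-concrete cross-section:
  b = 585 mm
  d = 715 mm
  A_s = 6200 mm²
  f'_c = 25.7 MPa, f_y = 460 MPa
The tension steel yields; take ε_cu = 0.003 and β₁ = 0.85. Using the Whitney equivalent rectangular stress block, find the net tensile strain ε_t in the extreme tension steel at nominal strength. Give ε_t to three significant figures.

ε_t ≈ 0.00517

a = A_s f_y/(0.85 f'_c b) = 223.17 mm.
β₁ = 0.85, so c = a/β₁ = 223.17/0.85 = 262.55 mm.
From the linear strain diagram with ε_cu = 0.003: ε_t = 0.003 (d − c)/c = 0.003 × (715 − 262.55)/262.55 = 0.00517.
Since ε_t ≥ 0.005, the section is tension-controlled.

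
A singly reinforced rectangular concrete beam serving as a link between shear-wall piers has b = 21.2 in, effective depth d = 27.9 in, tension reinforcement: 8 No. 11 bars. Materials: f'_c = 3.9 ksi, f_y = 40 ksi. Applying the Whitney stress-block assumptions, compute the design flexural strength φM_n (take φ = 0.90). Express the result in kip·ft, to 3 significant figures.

A_s = 8 × 1.56 = 12.48 in².
T = A_s f_y = 12.48 × 40 = 499.2 kips.
a = T/(0.85 f'_c b) = 499.2/(0.85 × 3.9 × 21.2) = 7.103 in.
M_n = T(d − a/2) = 499.2 × (27.9 − 3.5515) = 12154.8 kip·in = 12154.8/12 = 1012.90 kip·ft.
φM_n = 0.90 × 1012.90 = 911.61 kip·ft.

φM_n ≈ 912 kip·ft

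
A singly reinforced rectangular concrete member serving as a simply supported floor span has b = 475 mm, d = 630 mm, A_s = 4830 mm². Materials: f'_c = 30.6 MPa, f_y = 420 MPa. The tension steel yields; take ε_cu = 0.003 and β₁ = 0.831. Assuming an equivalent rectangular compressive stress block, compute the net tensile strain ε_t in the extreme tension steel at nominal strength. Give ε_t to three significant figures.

a = A_s f_y/(0.85 f'_c b) = 164.20 mm.
β₁ = 0.831, so c = a/β₁ = 164.20/0.831 = 197.59 mm.
From the linear strain diagram with ε_cu = 0.003: ε_t = 0.003 (d − c)/c = 0.003 × (630 − 197.59)/197.59 = 0.00657.
Since ε_t ≥ 0.005, the section is tension-controlled.

ε_t ≈ 0.00657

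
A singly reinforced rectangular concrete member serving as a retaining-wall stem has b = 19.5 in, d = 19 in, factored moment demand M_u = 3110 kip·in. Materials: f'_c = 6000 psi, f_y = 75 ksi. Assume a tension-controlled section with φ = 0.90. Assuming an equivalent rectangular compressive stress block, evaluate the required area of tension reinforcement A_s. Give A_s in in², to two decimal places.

A_s ≈ 2.55 in²

M_n = M_u/φ = 3110/0.90 = 3455.56 kip·in.
From M_n = 0.85 f'_c a b (d − a/2):
a = d − √(d² − 2M_n/(0.85 f'_c b)) = 19 − √(19² − 2 × 3455.56/(0.85 × 6 × 19.5)) = 1.926 in.
A_s = 0.85 f'_c a b / f_y = 0.85 × 6 × 1.926 × 19.5 / 75 = 2.554 in².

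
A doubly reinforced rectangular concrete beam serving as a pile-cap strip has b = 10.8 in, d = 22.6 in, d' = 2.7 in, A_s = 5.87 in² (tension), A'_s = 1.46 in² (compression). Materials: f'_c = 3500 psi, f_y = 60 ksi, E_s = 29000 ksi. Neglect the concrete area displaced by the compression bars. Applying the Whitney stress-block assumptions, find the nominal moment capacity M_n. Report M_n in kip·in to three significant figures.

M_n ≈ 6630 kip·in

Assume both steels yield.
a = (A_s − A'_s) f_y/(0.85 f'_c b) = (5.87 − 1.46) × 60/(0.85 × 3.5 × 10.8) = 8.235 in.
c = a/β₁ = 8.235/0.85 = 9.688 in; ε'_s = 0.003(c − d')/c = 0.0022 ≥ ε_y = 0.0021, so the compression steel yields.
M_n = (A_s − A'_s) f_y (d − a/2) + A'_s f_y (d − d') = 264.6 × (22.6 − 4.1175) + 87.6 × (22.6 − 2.7) = 4890.5 + 1743.2 = 6633.7 kip·in.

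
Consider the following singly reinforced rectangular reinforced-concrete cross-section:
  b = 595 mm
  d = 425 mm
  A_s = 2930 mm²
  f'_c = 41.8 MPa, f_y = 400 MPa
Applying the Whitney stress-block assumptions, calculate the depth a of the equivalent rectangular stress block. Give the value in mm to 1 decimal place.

T = A_s f_y = 2930 × 400 = 1172000 N = 1172 kN.
Setting C = 0.85 f'_c a b equal to T: a = 1172000/(0.85 × 41.8 × 595) = 55.4 mm.

a ≈ 55.4 mm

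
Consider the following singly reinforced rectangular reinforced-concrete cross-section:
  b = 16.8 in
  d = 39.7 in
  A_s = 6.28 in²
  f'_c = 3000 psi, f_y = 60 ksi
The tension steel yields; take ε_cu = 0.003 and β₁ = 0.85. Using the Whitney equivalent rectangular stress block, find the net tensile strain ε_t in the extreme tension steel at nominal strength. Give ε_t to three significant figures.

a = A_s f_y/(0.85 f'_c b) = 8.796 in.
β₁ = 0.85, so c = a/β₁ = 8.796/0.85 = 10.348 in.
From the linear strain diagram with ε_cu = 0.003: ε_t = 0.003 (d − c)/c = 0.003 × (39.7 − 10.348)/10.348 = 0.00851.
Since ε_t ≥ 0.005, the section is tension-controlled.

ε_t ≈ 0.00851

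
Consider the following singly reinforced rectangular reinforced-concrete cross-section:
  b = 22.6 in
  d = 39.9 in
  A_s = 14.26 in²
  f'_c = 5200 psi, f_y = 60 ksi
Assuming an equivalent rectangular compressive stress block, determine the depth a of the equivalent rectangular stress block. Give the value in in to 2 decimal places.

a ≈ 8.57 in

T = A_s f_y = 14.26 × 60 = 855.6 kips.
a = T/(0.85 f'_c b) = 855.6/(0.85 × 5.2 × 22.6) = 8.57 in.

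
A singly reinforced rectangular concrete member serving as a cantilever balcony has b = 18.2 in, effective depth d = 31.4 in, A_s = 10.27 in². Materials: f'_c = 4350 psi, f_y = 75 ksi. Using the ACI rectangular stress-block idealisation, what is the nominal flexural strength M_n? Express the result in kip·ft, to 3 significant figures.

M_n ≈ 1650 kip·ft

T = A_s f_y = 10.27 × 75 = 770.25 kips.
a = T/(0.85 f'_c b) = 770.25/(0.85 × 4.35 × 18.2) = 11.446 in.
M_n = T(d − a/2) = 770.25 × (31.4 − 5.723) = 19777.7 kip·in = 19777.7/12 = 1648.14 kip·ft.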